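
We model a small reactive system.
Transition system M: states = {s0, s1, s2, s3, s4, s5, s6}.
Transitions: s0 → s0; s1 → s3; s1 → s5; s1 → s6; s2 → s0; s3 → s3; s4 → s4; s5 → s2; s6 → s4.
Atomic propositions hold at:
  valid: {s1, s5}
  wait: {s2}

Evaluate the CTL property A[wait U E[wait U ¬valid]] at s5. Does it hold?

No

Sat(¬valid) = {s0, s2, s3, s4, s6}
E[wait U ¬valid]: least fixpoint, start Z0 = Sat(¬valid) = {s0, s2, s3, s4, s6}, add states in Sat(wait) with some successor in Z. Already a fixed point.
Sat(E[wait U ¬valid]) = {s0, s2, s3, s4, s6}
A[wait U E[wait U ¬valid]]: least fixpoint, start Z0 = Sat(E[wait U ¬valid]) = {s0, s2, s3, s4, s6}, add states in Sat(wait) with every successor in Z. Already a fixed point.
Sat(A[wait U E[wait U ¬valid]]) = {s0, s2, s3, s4, s6}
s5 ∉ Sat(A[wait U E[wait U ¬valid]]) = {s0, s2, s3, s4, s6}, so the formula does not hold at s5.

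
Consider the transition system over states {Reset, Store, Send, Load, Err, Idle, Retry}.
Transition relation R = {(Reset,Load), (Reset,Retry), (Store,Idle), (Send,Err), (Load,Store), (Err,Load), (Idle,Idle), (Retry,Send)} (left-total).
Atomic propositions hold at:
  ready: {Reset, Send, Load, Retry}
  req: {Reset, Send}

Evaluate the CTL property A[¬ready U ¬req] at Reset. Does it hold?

No

Sat(¬ready) = {Store, Err, Idle}
Sat(¬req) = {Store, Load, Err, Idle, Retry}
A[¬ready U ¬req]: least fixpoint, start Z0 = Sat(¬req) = {Store, Load, Err, Idle, Retry}, add states in Sat(¬ready) with every successor in Z. Already a fixed point.
Sat(A[¬ready U ¬req]) = {Store, Load, Err, Idle, Retry}
Reset ∉ Sat(A[¬ready U ¬req]) = {Store, Load, Err, Idle, Retry}, so the formula does not hold at Reset.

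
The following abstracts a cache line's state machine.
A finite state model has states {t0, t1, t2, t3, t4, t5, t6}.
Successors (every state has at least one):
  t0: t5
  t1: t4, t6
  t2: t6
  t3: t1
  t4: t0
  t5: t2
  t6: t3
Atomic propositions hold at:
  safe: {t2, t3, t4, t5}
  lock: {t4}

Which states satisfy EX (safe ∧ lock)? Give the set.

{t1}

Sat(safe ∧ lock) = {t4}
Sat(EX (safe ∧ lock)) = {s : some successor in {t4}} = {t1}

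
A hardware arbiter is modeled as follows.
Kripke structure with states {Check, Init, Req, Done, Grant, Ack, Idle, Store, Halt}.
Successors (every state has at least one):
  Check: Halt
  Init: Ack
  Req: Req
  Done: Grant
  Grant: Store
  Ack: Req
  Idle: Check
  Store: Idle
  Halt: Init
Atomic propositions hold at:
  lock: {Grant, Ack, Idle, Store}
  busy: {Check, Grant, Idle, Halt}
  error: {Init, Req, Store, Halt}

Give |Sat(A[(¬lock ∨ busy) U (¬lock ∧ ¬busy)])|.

6

Sat(¬lock) = {Check, Init, Req, Done, Halt}
Sat(¬lock ∨ busy) = {Check, Init, Req, Done, Grant, Idle, Halt}
Sat(¬busy) = {Init, Req, Done, Ack, Store}
Sat(¬lock ∧ ¬busy) = {Init, Req, Done}
A[(¬lock ∨ busy) U (¬lock ∧ ¬busy)]: least fixpoint, start Z0 = Sat((¬lock ∧ ¬busy)) = {Init, Req, Done}, add states in Sat(¬lock ∨ busy) with every successor in Z. Z1 = {Init, Req, Done, Halt}; Z2 = {Check, Init, Req, Done, Halt}; Z3 = {Check, Init, Req, Done, Idle, Halt}; fixed.
Sat(A[(¬lock ∨ busy) U (¬lock ∧ ¬busy)]) = {Check, Init, Req, Done, Idle, Halt}
|Sat(A[(¬lock ∨ busy) U (¬lock ∧ ¬busy)])| = |{Check, Init, Req, Done, Idle, Halt}| = 6.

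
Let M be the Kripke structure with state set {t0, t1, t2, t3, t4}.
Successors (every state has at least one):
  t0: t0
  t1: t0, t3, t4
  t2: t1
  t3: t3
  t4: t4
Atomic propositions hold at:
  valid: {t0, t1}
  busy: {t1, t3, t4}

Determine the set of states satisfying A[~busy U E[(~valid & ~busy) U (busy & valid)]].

{t1, t2}

Sat(~busy) = {t0, t2}
Sat(~valid) = {t2, t3, t4}
Sat(~valid & ~busy) = {t2}
Sat(busy & valid) = {t1}
E[(~valid & ~busy) U (busy & valid)]: least fixpoint, start Z0 = Sat((busy & valid)) = {t1}, add states in Sat(~valid & ~busy) with some successor in Z. Z1 = {t1, t2}; fixed.
Sat(E[(~valid & ~busy) U (busy & valid)]) = {t1, t2}
A[~busy U E[(~valid & ~busy) U (busy & valid)]]: least fixpoint, start Z0 = Sat(E[(~valid & ~busy) U (busy & valid)]) = {t1, t2}, add states in Sat(~busy) with every successor in Z. Already a fixed point.
Sat(A[~busy U E[(~valid & ~busy) U (busy & valid)]]) = {t1, t2}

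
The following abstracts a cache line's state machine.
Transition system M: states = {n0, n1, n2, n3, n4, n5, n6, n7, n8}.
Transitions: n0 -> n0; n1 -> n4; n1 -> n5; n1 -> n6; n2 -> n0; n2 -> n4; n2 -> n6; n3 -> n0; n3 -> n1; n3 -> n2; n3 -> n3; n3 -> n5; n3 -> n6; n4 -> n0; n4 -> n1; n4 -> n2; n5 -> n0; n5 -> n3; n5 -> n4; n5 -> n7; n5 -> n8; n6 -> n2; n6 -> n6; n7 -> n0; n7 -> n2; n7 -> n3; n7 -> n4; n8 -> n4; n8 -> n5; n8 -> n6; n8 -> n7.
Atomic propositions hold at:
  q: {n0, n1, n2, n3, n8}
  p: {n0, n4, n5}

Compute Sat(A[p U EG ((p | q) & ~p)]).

Sat(p | q) = {n0, n1, n2, n3, n4, n5, n8}
Sat(~p) = {n1, n2, n3, n6, n7, n8}
Sat((p | q) & ~p) = {n1, n2, n3, n8}
EG ((p | q) & ~p): greatest fixpoint, start Z0 = {n1, n2, n3, n8}, keep only states in Sat with some successor in Z. Z1 = {n3}; fixed.
Sat(EG ((p | q) & ~p)) = {n3}
A[p U EG ((p | q) & ~p)]: least fixpoint, start Z0 = Sat(EG ((p | q) & ~p)) = {n3}, add states in Sat(p) with every successor in Z. Already a fixed point.
Sat(A[p U EG ((p | q) & ~p)]) = {n3}

{n3}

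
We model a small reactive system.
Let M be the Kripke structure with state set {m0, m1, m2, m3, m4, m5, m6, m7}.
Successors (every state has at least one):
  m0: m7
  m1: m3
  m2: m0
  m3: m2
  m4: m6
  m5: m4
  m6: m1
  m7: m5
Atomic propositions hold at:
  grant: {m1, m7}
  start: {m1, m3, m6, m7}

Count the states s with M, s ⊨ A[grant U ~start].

Sat(~start) = {m0, m2, m4, m5}
A[grant U ~start]: least fixpoint, start Z0 = Sat(~start) = {m0, m2, m4, m5}, add states in Sat(grant) with every successor in Z. Z1 = {m0, m2, m4, m5, m7}; fixed.
Sat(A[grant U ~start]) = {m0, m2, m4, m5, m7}
|Sat(A[grant U ~start])| = |{m0, m2, m4, m5, m7}| = 5.

5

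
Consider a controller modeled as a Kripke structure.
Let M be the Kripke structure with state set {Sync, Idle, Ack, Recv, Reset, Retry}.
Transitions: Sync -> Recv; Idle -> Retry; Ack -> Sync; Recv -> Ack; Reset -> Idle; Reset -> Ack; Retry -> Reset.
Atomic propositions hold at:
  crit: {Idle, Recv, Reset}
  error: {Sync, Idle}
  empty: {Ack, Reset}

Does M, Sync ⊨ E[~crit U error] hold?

Sat(~crit) = {Sync, Ack, Retry}
E[~crit U error]: least fixpoint, start Z0 = Sat(error) = {Sync, Idle}, add states in Sat(~crit) with some successor in Z. Z1 = {Sync, Idle, Ack}; fixed.
Sat(E[~crit U error]) = {Sync, Idle, Ack}
Sync ∈ Sat(E[~crit U error]) = {Sync, Idle, Ack}, so the formula holds at Sync.

Yes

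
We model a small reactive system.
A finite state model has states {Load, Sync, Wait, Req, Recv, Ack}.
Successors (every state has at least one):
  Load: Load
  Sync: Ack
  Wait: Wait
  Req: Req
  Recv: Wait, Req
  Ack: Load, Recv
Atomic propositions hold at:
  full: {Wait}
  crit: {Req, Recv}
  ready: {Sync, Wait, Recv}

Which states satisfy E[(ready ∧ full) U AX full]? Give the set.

{Wait}

Sat(ready ∧ full) = {Wait}
Sat(AX full) = {s : every successor in {Wait}} = {Wait}
E[(ready ∧ full) U AX full]: least fixpoint, start Z0 = Sat(AX full) = {Wait}, add states in Sat(ready ∧ full) with some successor in Z. Already a fixed point.
Sat(E[(ready ∧ full) U AX full]) = {Wait}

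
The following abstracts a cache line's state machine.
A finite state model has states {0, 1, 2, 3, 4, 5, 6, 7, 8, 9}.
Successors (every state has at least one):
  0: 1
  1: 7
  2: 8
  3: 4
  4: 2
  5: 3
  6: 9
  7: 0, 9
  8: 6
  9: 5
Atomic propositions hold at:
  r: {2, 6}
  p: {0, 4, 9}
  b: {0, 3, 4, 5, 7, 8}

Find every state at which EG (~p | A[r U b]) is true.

{0, 1, 7}

Sat(~p) = {1, 2, 3, 5, 6, 7, 8}
A[r U b]: least fixpoint, start Z0 = Sat(b) = {0, 3, 4, 5, 7, 8}, add states in Sat(r) with every successor in Z. Z1 = {0, 2, 3, 4, 5, 7, 8}; fixed.
Sat(A[r U b]) = {0, 2, 3, 4, 5, 7, 8}
Sat(~p | A[r U b]) = {0, 1, 2, 3, 4, 5, 6, 7, 8}
EG (~p | A[r U b]): greatest fixpoint, start Z0 = {0, 1, 2, 3, 4, 5, 6, 7, 8}, keep only states in Sat with some successor in Z. Z1 = {0, 1, 2, 3, 4, 5, 7, 8}; Z2 = {0, 1, 2, 3, 4, 5, 7}; Z3 = {0, 1, 3, 4, 5, 7}; Z4 = {0, 1, 3, 5, 7}; Z5 = {0, 1, 5, 7}; Z6 = {0, 1, 7}; fixed.
Sat(EG (~p | A[r U b])) = {0, 1, 7}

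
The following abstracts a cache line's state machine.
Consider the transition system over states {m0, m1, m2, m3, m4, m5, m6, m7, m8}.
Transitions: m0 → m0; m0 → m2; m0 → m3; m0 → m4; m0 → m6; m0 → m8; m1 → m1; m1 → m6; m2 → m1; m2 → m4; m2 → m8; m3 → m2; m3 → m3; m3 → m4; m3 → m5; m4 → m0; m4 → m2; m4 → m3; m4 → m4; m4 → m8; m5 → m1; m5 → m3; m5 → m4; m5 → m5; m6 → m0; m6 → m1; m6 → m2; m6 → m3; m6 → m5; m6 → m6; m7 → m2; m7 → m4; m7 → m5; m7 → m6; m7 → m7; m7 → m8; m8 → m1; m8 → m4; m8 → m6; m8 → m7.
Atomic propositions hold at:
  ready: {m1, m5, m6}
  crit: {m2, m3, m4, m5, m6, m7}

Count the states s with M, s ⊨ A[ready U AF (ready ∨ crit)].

Sat(ready ∨ crit) = {m1, m2, m3, m4, m5, m6, m7}
AF (ready ∨ crit): least fixpoint, start Z0 = {m1, m2, m3, m4, m5, m6, m7}, add states with every successor in Z. Z1 = {m1, m2, m3, m4, m5, m6, m7, m8}; fixed.
Sat(AF (ready ∨ crit)) = {m1, m2, m3, m4, m5, m6, m7, m8}
A[ready U AF (ready ∨ crit)]: least fixpoint, start Z0 = Sat(AF (ready ∨ crit)) = {m1, m2, m3, m4, m5, m6, m7, m8}, add states in Sat(ready) with every successor in Z. Already a fixed point.
Sat(A[ready U AF (ready ∨ crit)]) = {m1, m2, m3, m4, m5, m6, m7, m8}
|Sat(A[ready U AF (ready ∨ crit)])| = |{m1, m2, m3, m4, m5, m6, m7, m8}| = 8.

8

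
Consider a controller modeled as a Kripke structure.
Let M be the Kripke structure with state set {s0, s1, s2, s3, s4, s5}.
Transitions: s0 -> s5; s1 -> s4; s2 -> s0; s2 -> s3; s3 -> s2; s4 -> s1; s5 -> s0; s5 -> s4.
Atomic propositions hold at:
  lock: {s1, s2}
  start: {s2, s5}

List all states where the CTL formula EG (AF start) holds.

{s0, s2, s3, s5}

AF start: least fixpoint, start Z0 = {s2, s5}, add states with every successor in Z. Z1 = {s0, s2, s3, s5}; fixed.
Sat(AF start) = {s0, s2, s3, s5}
EG (AF start): greatest fixpoint, start Z0 = {s0, s2, s3, s5}, keep only states in Sat with some successor in Z. Already a fixed point.
Sat(EG (AF start)) = {s0, s2, s3, s5}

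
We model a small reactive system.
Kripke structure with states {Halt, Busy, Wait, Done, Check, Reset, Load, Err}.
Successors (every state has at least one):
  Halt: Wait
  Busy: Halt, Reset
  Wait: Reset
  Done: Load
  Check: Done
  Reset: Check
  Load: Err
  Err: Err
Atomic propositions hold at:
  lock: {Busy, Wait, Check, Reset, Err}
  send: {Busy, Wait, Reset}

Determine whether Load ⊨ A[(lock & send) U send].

No

Sat(lock & send) = {Busy, Wait, Reset}
A[(lock & send) U send]: least fixpoint, start Z0 = Sat(send) = {Busy, Wait, Reset}, add states in Sat(lock & send) with every successor in Z. Already a fixed point.
Sat(A[(lock & send) U send]) = {Busy, Wait, Reset}
Load ∉ Sat(A[(lock & send) U send]) = {Busy, Wait, Reset}, so the formula does not hold at Load.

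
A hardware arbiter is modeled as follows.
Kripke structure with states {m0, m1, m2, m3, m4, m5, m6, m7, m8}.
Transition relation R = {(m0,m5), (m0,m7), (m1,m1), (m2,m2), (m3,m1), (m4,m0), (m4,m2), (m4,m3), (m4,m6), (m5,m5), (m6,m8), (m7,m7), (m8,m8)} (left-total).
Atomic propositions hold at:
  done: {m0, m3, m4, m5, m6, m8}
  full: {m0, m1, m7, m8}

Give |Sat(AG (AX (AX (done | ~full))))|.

Sat(~full) = {m2, m3, m4, m5, m6}
Sat(done | ~full) = {m0, m2, m3, m4, m5, m6, m8}
Sat(AX (done | ~full)) = {s : every successor in {m0, m2, m3, m4, m5, m6, m8}} = {m2, m4, m5, m6, m8}
Sat(AX (AX (done | ~full))) = {s : every successor in {m2, m4, m5, m6, m8}} = {m2, m5, m6, m8}
AG (AX (AX (done | ~full))): greatest fixpoint, start Z0 = {m2, m5, m6, m8}, keep only states in Sat with every successor in Z. Already a fixed point.
Sat(AG (AX (AX (done | ~full)))) = {m2, m5, m6, m8}
|Sat(AG (AX (AX (done | ~full))))| = |{m2, m5, m6, m8}| = 4.

4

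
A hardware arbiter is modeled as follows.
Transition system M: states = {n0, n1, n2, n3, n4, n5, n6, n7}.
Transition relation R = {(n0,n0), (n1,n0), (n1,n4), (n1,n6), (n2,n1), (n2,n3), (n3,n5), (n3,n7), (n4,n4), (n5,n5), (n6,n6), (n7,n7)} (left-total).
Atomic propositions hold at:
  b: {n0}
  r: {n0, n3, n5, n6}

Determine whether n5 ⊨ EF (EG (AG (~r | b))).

Sat(~r) = {n1, n2, n4, n7}
Sat(~r | b) = {n0, n1, n2, n4, n7}
AG (~r | b): greatest fixpoint, start Z0 = {n0, n1, n2, n4, n7}, keep only states in Sat with every successor in Z. Z1 = {n0, n4, n7}; fixed.
Sat(AG (~r | b)) = {n0, n4, n7}
EG (AG (~r | b)): greatest fixpoint, start Z0 = {n0, n4, n7}, keep only states in Sat with some successor in Z. Already a fixed point.
Sat(EG (AG (~r | b))) = {n0, n4, n7}
EF (EG (AG (~r | b))): least fixpoint, start Z0 = {n0, n4, n7}, add states with some successor in Z. Z1 = {n0, n1, n3, n4, n7}; Z2 = {n0, n1, n2, n3, n4, n7}; fixed.
Sat(EF (EG (AG (~r | b)))) = {n0, n1, n2, n3, n4, n7}
n5 ∉ Sat(EF (EG (AG (~r | b)))) = {n0, n1, n2, n3, n4, n7}, so the formula does not hold at n5.

No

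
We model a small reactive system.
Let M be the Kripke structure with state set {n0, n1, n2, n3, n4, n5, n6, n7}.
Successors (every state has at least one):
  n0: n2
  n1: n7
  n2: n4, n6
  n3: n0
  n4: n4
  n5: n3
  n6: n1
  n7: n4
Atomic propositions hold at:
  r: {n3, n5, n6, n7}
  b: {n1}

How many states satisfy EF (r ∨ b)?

Sat(r ∨ b) = {n1, n3, n5, n6, n7}
EF (r ∨ b): least fixpoint, start Z0 = {n1, n3, n5, n6, n7}, add states with some successor in Z. Z1 = {n1, n2, n3, n5, n6, n7}; Z2 = {n0, n1, n2, n3, n5, n6, n7}; fixed.
Sat(EF (r ∨ b)) = {n0, n1, n2, n3, n5, n6, n7}
|Sat(EF (r ∨ b))| = |{n0, n1, n2, n3, n5, n6, n7}| = 7.

7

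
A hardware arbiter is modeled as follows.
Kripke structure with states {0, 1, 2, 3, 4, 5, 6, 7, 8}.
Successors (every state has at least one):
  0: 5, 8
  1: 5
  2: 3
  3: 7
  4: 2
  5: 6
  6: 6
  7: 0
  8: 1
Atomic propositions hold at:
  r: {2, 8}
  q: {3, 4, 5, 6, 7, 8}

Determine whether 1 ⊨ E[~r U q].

Sat(~r) = {0, 1, 3, 4, 5, 6, 7}
E[~r U q]: least fixpoint, start Z0 = Sat(q) = {3, 4, 5, 6, 7, 8}, add states in Sat(~r) with some successor in Z. Z1 = {0, 1, 3, 4, 5, 6, 7, 8}; fixed.
Sat(E[~r U q]) = {0, 1, 3, 4, 5, 6, 7, 8}
1 ∈ Sat(E[~r U q]) = {0, 1, 3, 4, 5, 6, 7, 8}, so the formula holds at 1.

Yes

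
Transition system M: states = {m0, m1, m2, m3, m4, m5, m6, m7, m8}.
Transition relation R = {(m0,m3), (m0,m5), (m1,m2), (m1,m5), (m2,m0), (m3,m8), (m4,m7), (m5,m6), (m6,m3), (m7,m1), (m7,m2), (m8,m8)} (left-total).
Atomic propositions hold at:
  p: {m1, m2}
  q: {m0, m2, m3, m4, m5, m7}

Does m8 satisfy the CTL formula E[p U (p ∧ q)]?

No

Sat(p ∧ q) = {m2}
E[p U (p ∧ q)]: least fixpoint, start Z0 = Sat((p ∧ q)) = {m2}, add states in Sat(p) with some successor in Z. Z1 = {m1, m2}; fixed.
Sat(E[p U (p ∧ q)]) = {m1, m2}
m8 ∉ Sat(E[p U (p ∧ q)]) = {m1, m2}, so the formula does not hold at m8.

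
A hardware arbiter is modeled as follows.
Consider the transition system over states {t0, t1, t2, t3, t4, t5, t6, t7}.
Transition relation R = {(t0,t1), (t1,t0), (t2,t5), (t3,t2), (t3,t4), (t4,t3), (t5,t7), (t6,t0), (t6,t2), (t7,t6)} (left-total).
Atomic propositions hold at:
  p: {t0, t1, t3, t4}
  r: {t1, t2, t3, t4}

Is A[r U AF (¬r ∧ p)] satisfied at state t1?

Yes

Sat(¬r) = {t0, t5, t6, t7}
Sat(¬r ∧ p) = {t0}
AF (¬r ∧ p): least fixpoint, start Z0 = {t0}, add states with every successor in Z. Z1 = {t0, t1}; fixed.
Sat(AF (¬r ∧ p)) = {t0, t1}
A[r U AF (¬r ∧ p)]: least fixpoint, start Z0 = Sat(AF (¬r ∧ p)) = {t0, t1}, add states in Sat(r) with every successor in Z. Already a fixed point.
Sat(A[r U AF (¬r ∧ p)]) = {t0, t1}
t1 ∈ Sat(A[r U AF (¬r ∧ p)]) = {t0, t1}, so the formula holds at t1.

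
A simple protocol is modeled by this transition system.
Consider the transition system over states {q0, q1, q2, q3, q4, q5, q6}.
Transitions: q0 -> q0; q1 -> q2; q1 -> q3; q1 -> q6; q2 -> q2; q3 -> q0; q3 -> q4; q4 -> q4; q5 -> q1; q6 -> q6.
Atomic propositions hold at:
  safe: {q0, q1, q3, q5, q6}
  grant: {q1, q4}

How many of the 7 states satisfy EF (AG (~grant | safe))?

Sat(~grant) = {q0, q2, q3, q5, q6}
Sat(~grant | safe) = {q0, q1, q2, q3, q5, q6}
AG (~grant | safe): greatest fixpoint, start Z0 = {q0, q1, q2, q3, q5, q6}, keep only states in Sat with every successor in Z. Z1 = {q0, q1, q2, q5, q6}; Z2 = {q0, q2, q5, q6}; Z3 = {q0, q2, q6}; fixed.
Sat(AG (~grant | safe)) = {q0, q2, q6}
EF (AG (~grant | safe)): least fixpoint, start Z0 = {q0, q2, q6}, add states with some successor in Z. Z1 = {q0, q1, q2, q3, q6}; Z2 = {q0, q1, q2, q3, q5, q6}; fixed.
Sat(EF (AG (~grant | safe))) = {q0, q1, q2, q3, q5, q6}
|Sat(EF (AG (~grant | safe)))| = |{q0, q1, q2, q3, q5, q6}| = 6.

6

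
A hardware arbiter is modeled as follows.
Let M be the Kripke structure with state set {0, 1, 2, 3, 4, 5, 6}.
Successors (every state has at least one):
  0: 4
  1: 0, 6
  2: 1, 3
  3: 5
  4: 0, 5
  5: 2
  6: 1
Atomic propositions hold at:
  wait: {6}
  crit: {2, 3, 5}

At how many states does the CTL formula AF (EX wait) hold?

Sat(EX wait) = {s : some successor in {6}} = {1}
AF (EX wait): least fixpoint, start Z0 = {1}, add states with every successor in Z. Z1 = {1, 6}; fixed.
Sat(AF (EX wait)) = {1, 6}
|Sat(AF (EX wait))| = |{1, 6}| = 2.

2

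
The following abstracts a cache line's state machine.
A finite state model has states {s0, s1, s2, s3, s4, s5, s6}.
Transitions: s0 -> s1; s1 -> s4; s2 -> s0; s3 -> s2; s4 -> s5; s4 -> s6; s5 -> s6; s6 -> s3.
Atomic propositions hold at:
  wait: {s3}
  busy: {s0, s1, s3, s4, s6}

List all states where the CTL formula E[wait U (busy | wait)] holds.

{s0, s1, s3, s4, s6}

Sat(busy | wait) = {s0, s1, s3, s4, s6}
E[wait U (busy | wait)]: least fixpoint, start Z0 = Sat((busy | wait)) = {s0, s1, s3, s4, s6}, add states in Sat(wait) with some successor in Z. Already a fixed point.
Sat(E[wait U (busy | wait)]) = {s0, s1, s3, s4, s6}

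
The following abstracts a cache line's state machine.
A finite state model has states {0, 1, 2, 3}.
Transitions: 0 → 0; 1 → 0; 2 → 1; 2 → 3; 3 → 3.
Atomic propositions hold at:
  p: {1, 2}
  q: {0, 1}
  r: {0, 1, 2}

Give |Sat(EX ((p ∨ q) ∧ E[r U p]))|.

Sat(p ∨ q) = {0, 1, 2}
E[r U p]: least fixpoint, start Z0 = Sat(p) = {1, 2}, add states in Sat(r) with some successor in Z. Already a fixed point.
Sat(E[r U p]) = {1, 2}
Sat((p ∨ q) ∧ E[r U p]) = {1, 2}
Sat(EX ((p ∨ q) ∧ E[r U p])) = {s : some successor in {1, 2}} = {2}
|Sat(EX ((p ∨ q) ∧ E[r U p]))| = |{2}| = 1.

1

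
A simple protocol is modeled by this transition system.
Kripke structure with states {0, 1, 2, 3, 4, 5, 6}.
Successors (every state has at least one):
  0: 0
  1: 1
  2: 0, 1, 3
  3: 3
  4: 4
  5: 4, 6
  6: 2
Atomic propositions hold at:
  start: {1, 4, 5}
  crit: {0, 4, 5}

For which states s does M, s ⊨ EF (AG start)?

AG start: greatest fixpoint, start Z0 = {1, 4, 5}, keep only states in Sat with every successor in Z. Z1 = {1, 4}; fixed.
Sat(AG start) = {1, 4}
EF (AG start): least fixpoint, start Z0 = {1, 4}, add states with some successor in Z. Z1 = {1, 2, 4, 5}; Z2 = {1, 2, 4, 5, 6}; fixed.
Sat(EF (AG start)) = {1, 2, 4, 5, 6}

{1, 2, 4, 5, 6}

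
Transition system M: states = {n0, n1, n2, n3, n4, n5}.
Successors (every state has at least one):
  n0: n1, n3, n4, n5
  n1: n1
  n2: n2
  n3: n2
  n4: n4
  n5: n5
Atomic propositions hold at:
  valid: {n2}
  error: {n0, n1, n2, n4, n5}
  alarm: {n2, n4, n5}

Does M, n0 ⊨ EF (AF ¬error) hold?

Yes

Sat(¬error) = {n3}
AF ¬error: least fixpoint, start Z0 = {n3}, add states with every successor in Z. Already a fixed point.
Sat(AF ¬error) = {n3}
EF (AF ¬error): least fixpoint, start Z0 = {n3}, add states with some successor in Z. Z1 = {n0, n3}; fixed.
Sat(EF (AF ¬error)) = {n0, n3}
n0 ∈ Sat(EF (AF ¬error)) = {n0, n3}, so the formula holds at n0.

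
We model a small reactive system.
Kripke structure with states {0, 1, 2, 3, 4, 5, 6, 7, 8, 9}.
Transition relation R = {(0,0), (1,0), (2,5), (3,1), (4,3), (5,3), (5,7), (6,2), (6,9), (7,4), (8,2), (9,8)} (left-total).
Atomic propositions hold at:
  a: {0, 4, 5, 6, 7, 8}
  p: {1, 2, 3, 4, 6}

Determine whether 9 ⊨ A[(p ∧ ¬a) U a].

No

Sat(¬a) = {1, 2, 3, 9}
Sat(p ∧ ¬a) = {1, 2, 3}
A[(p ∧ ¬a) U a]: least fixpoint, start Z0 = Sat(a) = {0, 4, 5, 6, 7, 8}, add states in Sat(p ∧ ¬a) with every successor in Z. Z1 = {0, 1, 2, 4, 5, 6, 7, 8}; Z2 = {0, 1, 2, 3, 4, 5, 6, 7, 8}; fixed.
Sat(A[(p ∧ ¬a) U a]) = {0, 1, 2, 3, 4, 5, 6, 7, 8}
9 ∉ Sat(A[(p ∧ ¬a) U a]) = {0, 1, 2, 3, 4, 5, 6, 7, 8}, so the formula does not hold at 9.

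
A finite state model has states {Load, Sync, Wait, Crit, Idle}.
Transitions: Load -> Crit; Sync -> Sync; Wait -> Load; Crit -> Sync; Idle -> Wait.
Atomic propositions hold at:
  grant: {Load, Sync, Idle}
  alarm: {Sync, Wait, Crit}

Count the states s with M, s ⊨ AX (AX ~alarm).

Sat(~alarm) = {Load, Idle}
Sat(AX ~alarm) = {s : every successor in {Load, Idle}} = {Wait}
Sat(AX (AX ~alarm)) = {s : every successor in {Wait}} = {Idle}
|Sat(AX (AX ~alarm))| = |{Idle}| = 1.

1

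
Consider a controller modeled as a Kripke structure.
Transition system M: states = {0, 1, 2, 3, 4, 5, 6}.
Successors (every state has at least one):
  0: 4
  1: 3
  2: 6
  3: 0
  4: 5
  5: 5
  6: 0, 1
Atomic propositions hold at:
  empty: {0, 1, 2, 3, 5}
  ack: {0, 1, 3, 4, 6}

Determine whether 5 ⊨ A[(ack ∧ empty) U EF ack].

Sat(ack ∧ empty) = {0, 1, 3}
EF ack: least fixpoint, start Z0 = {0, 1, 3, 4, 6}, add states with some successor in Z. Z1 = {0, 1, 2, 3, 4, 6}; fixed.
Sat(EF ack) = {0, 1, 2, 3, 4, 6}
A[(ack ∧ empty) U EF ack]: least fixpoint, start Z0 = Sat(EF ack) = {0, 1, 2, 3, 4, 6}, add states in Sat(ack ∧ empty) with every successor in Z. Already a fixed point.
Sat(A[(ack ∧ empty) U EF ack]) = {0, 1, 2, 3, 4, 6}
5 ∉ Sat(A[(ack ∧ empty) U EF ack]) = {0, 1, 2, 3, 4, 6}, so the formula does not hold at 5.

No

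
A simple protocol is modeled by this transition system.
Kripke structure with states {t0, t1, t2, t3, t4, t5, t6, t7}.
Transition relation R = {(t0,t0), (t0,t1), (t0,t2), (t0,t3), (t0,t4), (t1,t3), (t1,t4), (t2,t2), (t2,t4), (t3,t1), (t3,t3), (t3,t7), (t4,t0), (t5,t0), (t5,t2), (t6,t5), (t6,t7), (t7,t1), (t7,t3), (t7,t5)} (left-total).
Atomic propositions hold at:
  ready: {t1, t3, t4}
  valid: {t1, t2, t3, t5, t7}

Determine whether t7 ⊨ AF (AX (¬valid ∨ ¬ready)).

No

Sat(¬valid) = {t0, t4, t6}
Sat(¬ready) = {t0, t2, t5, t6, t7}
Sat(¬valid ∨ ¬ready) = {t0, t2, t4, t5, t6, t7}
Sat(AX (¬valid ∨ ¬ready)) = {s : every successor in {t0, t2, t4, t5, t6, t7}} = {t2, t4, t5, t6}
AF (AX (¬valid ∨ ¬ready)): least fixpoint, start Z0 = {t2, t4, t5, t6}, add states with every successor in Z. Already a fixed point.
Sat(AF (AX (¬valid ∨ ¬ready))) = {t2, t4, t5, t6}
t7 ∉ Sat(AF (AX (¬valid ∨ ¬ready))) = {t2, t4, t5, t6}, so the formula does not hold at t7.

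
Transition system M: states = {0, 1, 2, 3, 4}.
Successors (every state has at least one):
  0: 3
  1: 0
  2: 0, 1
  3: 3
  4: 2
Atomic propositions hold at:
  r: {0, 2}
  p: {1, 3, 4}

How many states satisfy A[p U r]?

A[p U r]: least fixpoint, start Z0 = Sat(r) = {0, 2}, add states in Sat(p) with every successor in Z. Z1 = {0, 1, 2, 4}; fixed.
Sat(A[p U r]) = {0, 1, 2, 4}
|Sat(A[p U r])| = |{0, 1, 2, 4}| = 4.

4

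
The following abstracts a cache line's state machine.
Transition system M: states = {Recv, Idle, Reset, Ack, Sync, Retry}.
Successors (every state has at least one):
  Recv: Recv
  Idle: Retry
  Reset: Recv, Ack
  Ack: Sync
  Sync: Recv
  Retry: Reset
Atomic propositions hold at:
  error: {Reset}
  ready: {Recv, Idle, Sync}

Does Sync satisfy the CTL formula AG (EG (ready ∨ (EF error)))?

Yes

EF error: least fixpoint, start Z0 = {Reset}, add states with some successor in Z. Z1 = {Reset, Retry}; Z2 = {Idle, Reset, Retry}; fixed.
Sat(EF error) = {Idle, Reset, Retry}
Sat(ready ∨ (EF error)) = {Recv, Idle, Reset, Sync, Retry}
EG (ready ∨ (EF error)): greatest fixpoint, start Z0 = {Recv, Idle, Reset, Sync, Retry}, keep only states in Sat with some successor in Z. Already a fixed point.
Sat(EG (ready ∨ (EF error))) = {Recv, Idle, Reset, Sync, Retry}
AG (EG (ready ∨ (EF error))): greatest fixpoint, start Z0 = {Recv, Idle, Reset, Sync, Retry}, keep only states in Sat with every successor in Z. Z1 = {Recv, Idle, Sync, Retry}; Z2 = {Recv, Idle, Sync}; Z3 = {Recv, Sync}; fixed.
Sat(AG (EG (ready ∨ (EF error)))) = {Recv, Sync}
Sync ∈ Sat(AG (EG (ready ∨ (EF error)))) = {Recv, Sync}, so the formula holds at Sync.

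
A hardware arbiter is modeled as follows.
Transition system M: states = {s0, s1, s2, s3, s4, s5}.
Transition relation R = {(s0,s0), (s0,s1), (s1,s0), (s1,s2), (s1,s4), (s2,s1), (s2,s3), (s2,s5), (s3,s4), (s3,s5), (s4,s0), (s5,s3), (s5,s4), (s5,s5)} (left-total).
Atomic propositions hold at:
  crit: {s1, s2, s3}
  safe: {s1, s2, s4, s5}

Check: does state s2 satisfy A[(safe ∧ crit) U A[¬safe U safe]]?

Yes

Sat(safe ∧ crit) = {s1, s2}
Sat(¬safe) = {s0, s3}
A[¬safe U safe]: least fixpoint, start Z0 = Sat(safe) = {s1, s2, s4, s5}, add states in Sat(¬safe) with every successor in Z. Z1 = {s1, s2, s3, s4, s5}; fixed.
Sat(A[¬safe U safe]) = {s1, s2, s3, s4, s5}
A[(safe ∧ crit) U A[¬safe U safe]]: least fixpoint, start Z0 = Sat(A[¬safe U safe]) = {s1, s2, s3, s4, s5}, add states in Sat(safe ∧ crit) with every successor in Z. Already a fixed point.
Sat(A[(safe ∧ crit) U A[¬safe U safe]]) = {s1, s2, s3, s4, s5}
s2 ∈ Sat(A[(safe ∧ crit) U A[¬safe U safe]]) = {s1, s2, s3, s4, s5}, so the formula holds at s2.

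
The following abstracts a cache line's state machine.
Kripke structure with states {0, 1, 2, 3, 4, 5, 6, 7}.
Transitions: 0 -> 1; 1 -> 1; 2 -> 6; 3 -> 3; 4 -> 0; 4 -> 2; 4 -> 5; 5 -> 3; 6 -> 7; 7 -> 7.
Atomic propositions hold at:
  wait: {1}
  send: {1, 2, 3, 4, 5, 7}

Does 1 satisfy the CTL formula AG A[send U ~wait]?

No

Sat(~wait) = {0, 2, 3, 4, 5, 6, 7}
A[send U ~wait]: least fixpoint, start Z0 = Sat(~wait) = {0, 2, 3, 4, 5, 6, 7}, add states in Sat(send) with every successor in Z. Already a fixed point.
Sat(A[send U ~wait]) = {0, 2, 3, 4, 5, 6, 7}
AG A[send U ~wait]: greatest fixpoint, start Z0 = {0, 2, 3, 4, 5, 6, 7}, keep only states in Sat with every successor in Z. Z1 = {2, 3, 4, 5, 6, 7}; Z2 = {2, 3, 5, 6, 7}; fixed.
Sat(AG A[send U ~wait]) = {2, 3, 5, 6, 7}
1 ∉ Sat(AG A[send U ~wait]) = {2, 3, 5, 6, 7}, so the formula does not hold at 1.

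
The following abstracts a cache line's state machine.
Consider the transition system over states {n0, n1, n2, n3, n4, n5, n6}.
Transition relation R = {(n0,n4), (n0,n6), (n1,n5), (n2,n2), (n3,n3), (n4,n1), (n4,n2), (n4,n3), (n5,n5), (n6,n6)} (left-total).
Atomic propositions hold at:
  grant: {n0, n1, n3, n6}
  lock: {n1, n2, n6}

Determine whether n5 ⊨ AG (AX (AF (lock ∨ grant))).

Sat(lock ∨ grant) = {n0, n1, n2, n3, n6}
AF (lock ∨ grant): least fixpoint, start Z0 = {n0, n1, n2, n3, n6}, add states with every successor in Z. Z1 = {n0, n1, n2, n3, n4, n6}; fixed.
Sat(AF (lock ∨ grant)) = {n0, n1, n2, n3, n4, n6}
Sat(AX (AF (lock ∨ grant))) = {s : every successor in {n0, n1, n2, n3, n4, n6}} = {n0, n2, n3, n4, n6}
AG (AX (AF (lock ∨ grant))): greatest fixpoint, start Z0 = {n0, n2, n3, n4, n6}, keep only states in Sat with every successor in Z. Z1 = {n0, n2, n3, n6}; Z2 = {n2, n3, n6}; fixed.
Sat(AG (AX (AF (lock ∨ grant)))) = {n2, n3, n6}
n5 ∉ Sat(AG (AX (AF (lock ∨ grant)))) = {n2, n3, n6}, so the formula does not hold at n5.

No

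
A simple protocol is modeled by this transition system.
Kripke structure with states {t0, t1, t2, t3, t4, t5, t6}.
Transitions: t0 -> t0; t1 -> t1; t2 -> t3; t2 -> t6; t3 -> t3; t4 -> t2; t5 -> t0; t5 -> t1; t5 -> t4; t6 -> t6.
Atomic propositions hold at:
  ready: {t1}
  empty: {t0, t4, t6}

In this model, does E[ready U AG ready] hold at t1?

AG ready: greatest fixpoint, start Z0 = {t1}, keep only states in Sat with every successor in Z. Already a fixed point.
Sat(AG ready) = {t1}
E[ready U AG ready]: least fixpoint, start Z0 = Sat(AG ready) = {t1}, add states in Sat(ready) with some successor in Z. Already a fixed point.
Sat(E[ready U AG ready]) = {t1}
t1 ∈ Sat(E[ready U AG ready]) = {t1}, so the formula holds at t1.

Yes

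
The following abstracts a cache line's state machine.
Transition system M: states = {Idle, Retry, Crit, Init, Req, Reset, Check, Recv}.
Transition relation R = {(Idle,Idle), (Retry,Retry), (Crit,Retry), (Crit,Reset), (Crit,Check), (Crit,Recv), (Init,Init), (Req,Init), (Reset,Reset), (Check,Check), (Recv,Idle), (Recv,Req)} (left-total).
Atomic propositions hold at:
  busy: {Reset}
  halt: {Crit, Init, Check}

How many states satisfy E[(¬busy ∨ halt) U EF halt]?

5

Sat(¬busy) = {Idle, Retry, Crit, Init, Req, Check, Recv}
Sat(¬busy ∨ halt) = {Idle, Retry, Crit, Init, Req, Check, Recv}
EF halt: least fixpoint, start Z0 = {Crit, Init, Check}, add states with some successor in Z. Z1 = {Crit, Init, Req, Check}; Z2 = {Crit, Init, Req, Check, Recv}; fixed.
Sat(EF halt) = {Crit, Init, Req, Check, Recv}
E[(¬busy ∨ halt) U EF halt]: least fixpoint, start Z0 = Sat(EF halt) = {Crit, Init, Req, Check, Recv}, add states in Sat(¬busy ∨ halt) with some successor in Z. Already a fixed point.
Sat(E[(¬busy ∨ halt) U EF halt]) = {Crit, Init, Req, Check, Recv}
|Sat(E[(¬busy ∨ halt) U EF halt])| = |{Crit, Init, Req, Check, Recv}| = 5.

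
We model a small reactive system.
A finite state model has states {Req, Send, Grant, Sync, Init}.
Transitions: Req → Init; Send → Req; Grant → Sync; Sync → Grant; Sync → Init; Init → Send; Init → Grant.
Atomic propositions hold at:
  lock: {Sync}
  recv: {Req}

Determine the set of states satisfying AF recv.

AF recv: least fixpoint, start Z0 = {Req}, add states with every successor in Z. Z1 = {Req, Send}; fixed.
Sat(AF recv) = {Req, Send}

{Req, Send}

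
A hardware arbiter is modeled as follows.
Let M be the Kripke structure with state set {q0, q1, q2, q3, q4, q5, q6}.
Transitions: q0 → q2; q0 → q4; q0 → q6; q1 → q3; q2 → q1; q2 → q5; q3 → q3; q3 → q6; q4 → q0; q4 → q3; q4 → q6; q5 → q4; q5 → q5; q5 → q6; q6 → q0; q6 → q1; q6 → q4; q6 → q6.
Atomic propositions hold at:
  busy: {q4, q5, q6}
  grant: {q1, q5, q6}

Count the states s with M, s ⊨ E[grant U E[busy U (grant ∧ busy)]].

3

Sat(grant ∧ busy) = {q5, q6}
E[busy U (grant ∧ busy)]: least fixpoint, start Z0 = Sat((grant ∧ busy)) = {q5, q6}, add states in Sat(busy) with some successor in Z. Z1 = {q4, q5, q6}; fixed.
Sat(E[busy U (grant ∧ busy)]) = {q4, q5, q6}
E[grant U E[busy U (grant ∧ busy)]]: least fixpoint, start Z0 = Sat(E[busy U (grant ∧ busy)]) = {q4, q5, q6}, add states in Sat(grant) with some successor in Z. Already a fixed point.
Sat(E[grant U E[busy U (grant ∧ busy)]]) = {q4, q5, q6}
|Sat(E[grant U E[busy U (grant ∧ busy)]])| = |{q4, q5, q6}| = 3.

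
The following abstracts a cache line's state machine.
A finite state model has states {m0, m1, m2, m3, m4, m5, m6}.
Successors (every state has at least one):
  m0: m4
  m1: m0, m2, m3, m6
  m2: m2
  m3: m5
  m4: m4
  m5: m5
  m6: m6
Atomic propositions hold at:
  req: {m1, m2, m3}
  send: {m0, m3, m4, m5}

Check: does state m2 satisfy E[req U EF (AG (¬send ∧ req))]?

Yes

Sat(¬send) = {m1, m2, m6}
Sat(¬send ∧ req) = {m1, m2}
AG (¬send ∧ req): greatest fixpoint, start Z0 = {m1, m2}, keep only states in Sat with every successor in Z. Z1 = {m2}; fixed.
Sat(AG (¬send ∧ req)) = {m2}
EF (AG (¬send ∧ req)): least fixpoint, start Z0 = {m2}, add states with some successor in Z. Z1 = {m1, m2}; fixed.
Sat(EF (AG (¬send ∧ req))) = {m1, m2}
E[req U EF (AG (¬send ∧ req))]: least fixpoint, start Z0 = Sat(EF (AG (¬send ∧ req))) = {m1, m2}, add states in Sat(req) with some successor in Z. Already a fixed point.
Sat(E[req U EF (AG (¬send ∧ req))]) = {m1, m2}
m2 ∈ Sat(E[req U EF (AG (¬send ∧ req))]) = {m1, m2}, so the formula holds at m2.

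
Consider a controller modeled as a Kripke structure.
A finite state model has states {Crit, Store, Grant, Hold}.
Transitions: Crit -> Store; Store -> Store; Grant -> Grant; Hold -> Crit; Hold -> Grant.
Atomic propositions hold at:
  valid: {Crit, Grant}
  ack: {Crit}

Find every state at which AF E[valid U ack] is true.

{Crit}

E[valid U ack]: least fixpoint, start Z0 = Sat(ack) = {Crit}, add states in Sat(valid) with some successor in Z. Already a fixed point.
Sat(E[valid U ack]) = {Crit}
AF E[valid U ack]: least fixpoint, start Z0 = {Crit}, add states with every successor in Z. Already a fixed point.
Sat(AF E[valid U ack]) = {Crit}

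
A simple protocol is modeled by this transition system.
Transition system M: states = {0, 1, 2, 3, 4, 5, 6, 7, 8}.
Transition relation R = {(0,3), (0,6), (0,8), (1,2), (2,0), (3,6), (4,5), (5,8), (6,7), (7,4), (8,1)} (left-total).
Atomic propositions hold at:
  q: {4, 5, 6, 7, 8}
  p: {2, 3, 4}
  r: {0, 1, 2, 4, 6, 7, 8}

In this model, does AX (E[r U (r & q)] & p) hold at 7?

Sat(r & q) = {4, 6, 7, 8}
E[r U (r & q)]: least fixpoint, start Z0 = Sat((r & q)) = {4, 6, 7, 8}, add states in Sat(r) with some successor in Z. Z1 = {0, 4, 6, 7, 8}; Z2 = {0, 2, 4, 6, 7, 8}; Z3 = {0, 1, 2, 4, 6, 7, 8}; fixed.
Sat(E[r U (r & q)]) = {0, 1, 2, 4, 6, 7, 8}
Sat(E[r U (r & q)] & p) = {2, 4}
Sat(AX (E[r U (r & q)] & p)) = {s : every successor in {2, 4}} = {1, 7}
7 ∈ Sat(AX (E[r U (r & q)] & p)) = {1, 7}, so the formula holds at 7.

Yes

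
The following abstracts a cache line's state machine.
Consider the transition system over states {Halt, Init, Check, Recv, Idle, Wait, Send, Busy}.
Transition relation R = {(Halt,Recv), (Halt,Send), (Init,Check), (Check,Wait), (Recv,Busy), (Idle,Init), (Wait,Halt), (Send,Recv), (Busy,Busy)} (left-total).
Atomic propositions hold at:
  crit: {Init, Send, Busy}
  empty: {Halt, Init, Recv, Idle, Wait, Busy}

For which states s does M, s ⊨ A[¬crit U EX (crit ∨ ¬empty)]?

Sat(¬crit) = {Halt, Check, Recv, Idle, Wait}
Sat(¬empty) = {Check, Send}
Sat(crit ∨ ¬empty) = {Init, Check, Send, Busy}
Sat(EX (crit ∨ ¬empty)) = {s : some successor in {Init, Check, Send, Busy}} = {Halt, Init, Recv, Idle, Busy}
A[¬crit U EX (crit ∨ ¬empty)]: least fixpoint, start Z0 = Sat(EX (crit ∨ ¬empty)) = {Halt, Init, Recv, Idle, Busy}, add states in Sat(¬crit) with every successor in Z. Z1 = {Halt, Init, Recv, Idle, Wait, Busy}; Z2 = {Halt, Init, Check, Recv, Idle, Wait, Busy}; fixed.
Sat(A[¬crit U EX (crit ∨ ¬empty)]) = {Halt, Init, Check, Recv, Idle, Wait, Busy}

{Halt, Init, Check, Recv, Idle, Wait, Busy}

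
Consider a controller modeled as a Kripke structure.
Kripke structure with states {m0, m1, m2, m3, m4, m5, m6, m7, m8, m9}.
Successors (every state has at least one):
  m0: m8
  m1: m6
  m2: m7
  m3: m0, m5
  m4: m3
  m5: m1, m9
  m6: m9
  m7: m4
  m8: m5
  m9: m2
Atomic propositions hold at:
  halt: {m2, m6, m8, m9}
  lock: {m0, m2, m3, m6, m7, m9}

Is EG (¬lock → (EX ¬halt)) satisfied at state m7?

Sat(¬lock) = {m1, m4, m5, m8}
Sat(¬halt) = {m0, m1, m3, m4, m5, m7}
Sat(EX ¬halt) = {s : some successor in {m0, m1, m3, m4, m5, m7}} = {m2, m3, m4, m5, m7, m8}
Sat(¬lock → (EX ¬halt)) = {m0, m2, m3, m4, m5, m6, m7, m8, m9}
EG (¬lock → (EX ¬halt)): greatest fixpoint, start Z0 = {m0, m2, m3, m4, m5, m6, m7, m8, m9}, keep only states in Sat with some successor in Z. Already a fixed point.
Sat(EG (¬lock → (EX ¬halt))) = {m0, m2, m3, m4, m5, m6, m7, m8, m9}
m7 ∈ Sat(EG (¬lock → (EX ¬halt))) = {m0, m2, m3, m4, m5, m6, m7, m8, m9}, so the formula holds at m7.

Yes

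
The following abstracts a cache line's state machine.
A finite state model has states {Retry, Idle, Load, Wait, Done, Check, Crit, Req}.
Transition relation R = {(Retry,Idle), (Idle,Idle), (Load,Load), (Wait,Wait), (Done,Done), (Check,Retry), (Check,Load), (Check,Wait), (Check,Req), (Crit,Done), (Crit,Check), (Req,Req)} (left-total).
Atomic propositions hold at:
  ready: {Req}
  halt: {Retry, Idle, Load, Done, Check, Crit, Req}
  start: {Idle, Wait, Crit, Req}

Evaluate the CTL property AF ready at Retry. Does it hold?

No

AF ready: least fixpoint, start Z0 = {Req}, add states with every successor in Z. Already a fixed point.
Sat(AF ready) = {Req}
Retry ∉ Sat(AF ready) = {Req}, so the formula does not hold at Retry.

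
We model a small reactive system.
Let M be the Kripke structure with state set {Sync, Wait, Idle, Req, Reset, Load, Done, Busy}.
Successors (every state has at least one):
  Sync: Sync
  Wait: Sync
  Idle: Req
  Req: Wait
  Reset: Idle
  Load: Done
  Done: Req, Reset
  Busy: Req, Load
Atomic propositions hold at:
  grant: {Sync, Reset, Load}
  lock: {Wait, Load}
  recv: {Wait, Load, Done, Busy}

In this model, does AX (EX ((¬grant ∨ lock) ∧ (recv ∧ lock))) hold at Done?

Sat(¬grant) = {Wait, Idle, Req, Done, Busy}
Sat(¬grant ∨ lock) = {Wait, Idle, Req, Load, Done, Busy}
Sat(recv ∧ lock) = {Wait, Load}
Sat((¬grant ∨ lock) ∧ (recv ∧ lock)) = {Wait, Load}
Sat(EX ((¬grant ∨ lock) ∧ (recv ∧ lock))) = {s : some successor in {Wait, Load}} = {Req, Busy}
Sat(AX (EX ((¬grant ∨ lock) ∧ (recv ∧ lock)))) = {s : every successor in {Req, Busy}} = {Idle}
Done ∉ Sat(AX (EX ((¬grant ∨ lock) ∧ (recv ∧ lock)))) = {Idle}, so the formula does not hold at Done.

No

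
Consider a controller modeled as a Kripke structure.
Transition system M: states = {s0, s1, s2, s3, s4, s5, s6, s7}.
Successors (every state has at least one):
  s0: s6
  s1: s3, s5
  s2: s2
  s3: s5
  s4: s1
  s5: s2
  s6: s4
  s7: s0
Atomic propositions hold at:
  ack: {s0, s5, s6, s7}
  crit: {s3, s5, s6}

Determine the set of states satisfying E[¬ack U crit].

Sat(¬ack) = {s1, s2, s3, s4}
E[¬ack U crit]: least fixpoint, start Z0 = Sat(crit) = {s3, s5, s6}, add states in Sat(¬ack) with some successor in Z. Z1 = {s1, s3, s5, s6}; Z2 = {s1, s3, s4, s5, s6}; fixed.
Sat(E[¬ack U crit]) = {s1, s3, s4, s5, s6}

{s1, s3, s4, s5, s6}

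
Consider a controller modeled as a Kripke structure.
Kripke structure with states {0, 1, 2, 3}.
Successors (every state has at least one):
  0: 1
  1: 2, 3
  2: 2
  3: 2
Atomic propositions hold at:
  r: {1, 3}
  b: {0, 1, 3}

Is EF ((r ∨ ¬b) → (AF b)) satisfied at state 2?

Sat(¬b) = {2}
Sat(r ∨ ¬b) = {1, 2, 3}
AF b: least fixpoint, start Z0 = {0, 1, 3}, add states with every successor in Z. Already a fixed point.
Sat(AF b) = {0, 1, 3}
Sat((r ∨ ¬b) → (AF b)) = {0, 1, 3}
EF ((r ∨ ¬b) → (AF b)): least fixpoint, start Z0 = {0, 1, 3}, add states with some successor in Z. Already a fixed point.
Sat(EF ((r ∨ ¬b) → (AF b))) = {0, 1, 3}
2 ∉ Sat(EF ((r ∨ ¬b) → (AF b))) = {0, 1, 3}, so the formula does not hold at 2.

No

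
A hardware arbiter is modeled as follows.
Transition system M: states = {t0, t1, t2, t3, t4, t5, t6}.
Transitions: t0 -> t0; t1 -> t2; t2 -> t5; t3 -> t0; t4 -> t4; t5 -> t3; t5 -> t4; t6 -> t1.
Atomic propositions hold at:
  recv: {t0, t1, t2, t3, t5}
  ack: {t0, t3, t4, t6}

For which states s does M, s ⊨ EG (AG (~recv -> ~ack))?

Sat(~recv) = {t4, t6}
Sat(~ack) = {t1, t2, t5}
Sat(~recv -> ~ack) = {t0, t1, t2, t3, t5}
AG (~recv -> ~ack): greatest fixpoint, start Z0 = {t0, t1, t2, t3, t5}, keep only states in Sat with every successor in Z. Z1 = {t0, t1, t2, t3}; Z2 = {t0, t1, t3}; Z3 = {t0, t3}; fixed.
Sat(AG (~recv -> ~ack)) = {t0, t3}
EG (AG (~recv -> ~ack)): greatest fixpoint, start Z0 = {t0, t3}, keep only states in Sat with some successor in Z. Already a fixed point.
Sat(EG (AG (~recv -> ~ack))) = {t0, t3}

{t0, t3}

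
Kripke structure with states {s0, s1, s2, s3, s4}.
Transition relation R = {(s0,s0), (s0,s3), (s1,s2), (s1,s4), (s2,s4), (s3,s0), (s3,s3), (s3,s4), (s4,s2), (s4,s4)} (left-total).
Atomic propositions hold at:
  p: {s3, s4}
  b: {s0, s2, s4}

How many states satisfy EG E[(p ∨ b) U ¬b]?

2

Sat(p ∨ b) = {s0, s2, s3, s4}
Sat(¬b) = {s1, s3}
E[(p ∨ b) U ¬b]: least fixpoint, start Z0 = Sat(¬b) = {s1, s3}, add states in Sat(p ∨ b) with some successor in Z. Z1 = {s0, s1, s3}; fixed.
Sat(E[(p ∨ b) U ¬b]) = {s0, s1, s3}
EG E[(p ∨ b) U ¬b]: greatest fixpoint, start Z0 = {s0, s1, s3}, keep only states in Sat with some successor in Z. Z1 = {s0, s3}; fixed.
Sat(EG E[(p ∨ b) U ¬b]) = {s0, s3}
|Sat(EG E[(p ∨ b) U ¬b])| = |{s0, s3}| = 2.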